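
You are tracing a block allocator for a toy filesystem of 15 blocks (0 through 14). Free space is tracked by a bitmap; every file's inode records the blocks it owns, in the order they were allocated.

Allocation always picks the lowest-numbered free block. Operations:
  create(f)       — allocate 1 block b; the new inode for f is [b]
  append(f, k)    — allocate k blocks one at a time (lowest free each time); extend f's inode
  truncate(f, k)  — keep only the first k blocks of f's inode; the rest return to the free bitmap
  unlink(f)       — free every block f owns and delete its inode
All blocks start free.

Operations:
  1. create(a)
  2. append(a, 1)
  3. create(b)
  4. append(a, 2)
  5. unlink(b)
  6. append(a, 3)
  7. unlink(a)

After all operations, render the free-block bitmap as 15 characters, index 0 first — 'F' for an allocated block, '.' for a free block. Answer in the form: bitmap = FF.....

[1] create(a) — a=0 (map F..............)
[2] append(a, 1) — a=0,1 (map FF.............)
[3] create(b) — a=0,1 b=2 (map FFF............)
[4] append(a, 2) — a=0,1,3,4 b=2 (map FFFFF..........)
[5] unlink(b) — a=0,1,3,4 (map FF.FF..........)
[6] append(a, 3) — a=0,1,3,4,2,5,6 (map FFFFFFF........)
[7] unlink(a) —  (map ...............)

bitmap = ...............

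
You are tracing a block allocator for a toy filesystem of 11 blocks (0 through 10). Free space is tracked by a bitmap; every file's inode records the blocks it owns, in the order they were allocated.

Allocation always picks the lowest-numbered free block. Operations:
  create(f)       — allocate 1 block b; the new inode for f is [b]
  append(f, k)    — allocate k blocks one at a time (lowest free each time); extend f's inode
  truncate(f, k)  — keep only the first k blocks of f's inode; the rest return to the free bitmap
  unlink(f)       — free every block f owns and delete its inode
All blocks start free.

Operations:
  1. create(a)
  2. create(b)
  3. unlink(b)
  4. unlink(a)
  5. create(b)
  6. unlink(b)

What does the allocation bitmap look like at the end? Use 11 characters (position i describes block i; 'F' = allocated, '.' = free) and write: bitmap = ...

after create(a) → a:[0]  free=[F..........]
after create(b) → a:[0], b:[1]  free=[FF.........]
after unlink(b) → a:[0]  free=[F..........]
after unlink(a) →   free=[...........]
after create(b) → b:[0]  free=[F..........]
after unlink(b) →   free=[...........]

bitmap = ...........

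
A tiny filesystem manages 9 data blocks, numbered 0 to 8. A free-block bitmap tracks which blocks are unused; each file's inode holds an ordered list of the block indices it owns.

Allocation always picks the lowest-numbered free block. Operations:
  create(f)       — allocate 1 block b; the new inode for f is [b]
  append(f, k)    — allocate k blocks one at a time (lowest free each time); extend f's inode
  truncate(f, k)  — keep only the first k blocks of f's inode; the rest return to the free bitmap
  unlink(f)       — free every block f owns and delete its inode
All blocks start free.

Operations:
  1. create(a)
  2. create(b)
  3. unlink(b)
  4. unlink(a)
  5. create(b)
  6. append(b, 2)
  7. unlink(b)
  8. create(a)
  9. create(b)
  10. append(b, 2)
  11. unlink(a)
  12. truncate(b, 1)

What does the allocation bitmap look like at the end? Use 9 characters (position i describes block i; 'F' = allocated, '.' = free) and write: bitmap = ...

create(a): bitmap=F........ | a=[0]
create(b): bitmap=FF....... | a=[0] b=[1]
unlink(b): bitmap=F........ | a=[0]
unlink(a): bitmap=......... | 
create(b): bitmap=F........ | b=[0]
append(b, 2): bitmap=FFF...... | b=[0, 1, 2]
unlink(b): bitmap=......... | 
create(a): bitmap=F........ | a=[0]
create(b): bitmap=FF....... | a=[0] b=[1]
append(b, 2): bitmap=FFFF..... | a=[0] b=[1, 2, 3]
unlink(a): bitmap=.FFF..... | b=[1, 2, 3]
truncate(b, 1): bitmap=.F....... | b=[1]

bitmap = .F.......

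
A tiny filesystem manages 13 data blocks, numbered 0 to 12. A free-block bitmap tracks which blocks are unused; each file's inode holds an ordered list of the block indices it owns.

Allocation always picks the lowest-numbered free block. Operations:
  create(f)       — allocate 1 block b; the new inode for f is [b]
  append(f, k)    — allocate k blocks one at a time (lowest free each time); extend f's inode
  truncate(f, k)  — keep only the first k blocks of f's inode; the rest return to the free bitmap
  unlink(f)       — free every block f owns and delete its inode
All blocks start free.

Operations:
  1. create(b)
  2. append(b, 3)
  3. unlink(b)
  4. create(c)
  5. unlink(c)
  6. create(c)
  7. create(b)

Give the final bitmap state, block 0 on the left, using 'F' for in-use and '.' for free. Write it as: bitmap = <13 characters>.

bitmap = FF...........

after create(b) → b:[0]  free=[F............]
after append(b, 3) → b:[0, 1, 2, 3]  free=[FFFF.........]
after unlink(b) →   free=[.............]
after create(c) → c:[0]  free=[F............]
after unlink(c) →   free=[.............]
after create(c) → c:[0]  free=[F............]
after create(b) → b:[1], c:[0]  free=[FF...........]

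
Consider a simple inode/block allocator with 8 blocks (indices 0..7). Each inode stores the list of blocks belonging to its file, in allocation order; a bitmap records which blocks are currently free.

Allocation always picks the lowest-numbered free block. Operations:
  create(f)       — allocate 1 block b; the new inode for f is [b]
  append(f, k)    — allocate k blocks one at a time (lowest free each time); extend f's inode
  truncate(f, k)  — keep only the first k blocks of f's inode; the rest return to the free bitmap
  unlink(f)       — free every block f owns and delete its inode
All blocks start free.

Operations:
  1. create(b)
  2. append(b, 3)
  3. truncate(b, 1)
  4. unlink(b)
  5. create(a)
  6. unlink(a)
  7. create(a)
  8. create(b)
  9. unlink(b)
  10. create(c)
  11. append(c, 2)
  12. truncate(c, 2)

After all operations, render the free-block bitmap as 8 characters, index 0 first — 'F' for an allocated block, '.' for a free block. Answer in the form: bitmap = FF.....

create(b): bitmap=F....... | b=[0]
append(b, 3): bitmap=FFFF.... | b=[0, 1, 2, 3]
truncate(b, 1): bitmap=F....... | b=[0]
unlink(b): bitmap=........ | 
create(a): bitmap=F....... | a=[0]
unlink(a): bitmap=........ | 
create(a): bitmap=F....... | a=[0]
create(b): bitmap=FF...... | a=[0] b=[1]
unlink(b): bitmap=F....... | a=[0]
create(c): bitmap=FF...... | a=[0] c=[1]
append(c, 2): bitmap=FFFF.... | a=[0] c=[1, 2, 3]
truncate(c, 2): bitmap=FFF..... | a=[0] c=[1, 2]

bitmap = FFF.....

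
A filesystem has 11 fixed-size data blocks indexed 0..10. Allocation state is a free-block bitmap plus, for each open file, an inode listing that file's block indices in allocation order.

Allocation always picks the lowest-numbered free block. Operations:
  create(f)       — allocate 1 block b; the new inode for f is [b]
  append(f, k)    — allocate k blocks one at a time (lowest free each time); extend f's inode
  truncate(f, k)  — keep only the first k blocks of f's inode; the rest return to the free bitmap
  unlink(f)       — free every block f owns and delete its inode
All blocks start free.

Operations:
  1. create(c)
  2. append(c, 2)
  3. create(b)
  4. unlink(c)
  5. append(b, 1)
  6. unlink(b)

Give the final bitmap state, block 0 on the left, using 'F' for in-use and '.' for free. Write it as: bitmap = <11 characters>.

create(c): bitmap=F.......... | c=[0]
append(c, 2): bitmap=FFF........ | c=[0, 1, 2]
create(b): bitmap=FFFF....... | b=[3] c=[0, 1, 2]
unlink(c): bitmap=...F....... | b=[3]
append(b, 1): bitmap=F..F....... | b=[3, 0]
unlink(b): bitmap=........... | 

bitmap = ...........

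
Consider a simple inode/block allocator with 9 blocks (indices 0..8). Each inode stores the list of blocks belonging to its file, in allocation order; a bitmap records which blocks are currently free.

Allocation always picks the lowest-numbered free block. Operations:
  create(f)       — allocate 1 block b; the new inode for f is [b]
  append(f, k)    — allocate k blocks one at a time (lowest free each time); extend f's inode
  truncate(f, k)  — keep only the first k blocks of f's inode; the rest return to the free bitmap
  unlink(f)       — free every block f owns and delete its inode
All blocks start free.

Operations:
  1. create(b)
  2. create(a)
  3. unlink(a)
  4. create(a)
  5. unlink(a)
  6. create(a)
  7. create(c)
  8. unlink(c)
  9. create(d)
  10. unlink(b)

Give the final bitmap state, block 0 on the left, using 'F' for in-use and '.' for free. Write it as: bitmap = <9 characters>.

[1] create(b) — b=0 (map F........)
[2] create(a) — a=1 b=0 (map FF.......)
[3] unlink(a) — b=0 (map F........)
[4] create(a) — a=1 b=0 (map FF.......)
[5] unlink(a) — b=0 (map F........)
[6] create(a) — a=1 b=0 (map FF.......)
[7] create(c) — a=1 b=0 c=2 (map FFF......)
[8] unlink(c) — a=1 b=0 (map FF.......)
[9] create(d) — a=1 b=0 d=2 (map FFF......)
[10] unlink(b) — a=1 d=2 (map .FF......)

bitmap = .FF......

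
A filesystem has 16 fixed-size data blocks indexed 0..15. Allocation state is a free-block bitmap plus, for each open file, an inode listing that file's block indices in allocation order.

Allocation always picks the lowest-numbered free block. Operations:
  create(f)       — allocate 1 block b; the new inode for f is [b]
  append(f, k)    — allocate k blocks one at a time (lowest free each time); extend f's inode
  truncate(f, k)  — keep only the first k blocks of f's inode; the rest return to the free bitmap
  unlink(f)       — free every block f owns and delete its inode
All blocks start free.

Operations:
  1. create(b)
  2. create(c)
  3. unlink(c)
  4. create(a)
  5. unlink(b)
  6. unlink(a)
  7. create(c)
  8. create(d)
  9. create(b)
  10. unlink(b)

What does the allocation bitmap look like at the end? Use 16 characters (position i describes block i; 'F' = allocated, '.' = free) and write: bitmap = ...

bitmap = FF..............

after create(b) → b:[0]  free=[F...............]
after create(c) → b:[0], c:[1]  free=[FF..............]
after unlink(c) → b:[0]  free=[F...............]
after create(a) → a:[1], b:[0]  free=[FF..............]
after unlink(b) → a:[1]  free=[.F..............]
after unlink(a) →   free=[................]
after create(c) → c:[0]  free=[F...............]
after create(d) → c:[0], d:[1]  free=[FF..............]
after create(b) → b:[2], c:[0], d:[1]  free=[FFF.............]
after unlink(b) → c:[0], d:[1]  free=[FF..............]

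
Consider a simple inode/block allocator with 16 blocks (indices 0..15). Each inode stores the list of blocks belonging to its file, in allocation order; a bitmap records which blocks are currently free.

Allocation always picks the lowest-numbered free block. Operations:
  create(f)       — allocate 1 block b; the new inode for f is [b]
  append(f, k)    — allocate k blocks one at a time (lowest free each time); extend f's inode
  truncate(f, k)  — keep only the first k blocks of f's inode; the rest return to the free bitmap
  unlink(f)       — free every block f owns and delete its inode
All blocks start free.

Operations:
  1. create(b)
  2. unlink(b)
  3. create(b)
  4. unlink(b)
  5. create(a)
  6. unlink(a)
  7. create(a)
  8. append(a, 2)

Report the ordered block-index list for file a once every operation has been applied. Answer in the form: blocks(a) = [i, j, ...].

blocks(a) = [0, 1, 2]

  1. create(b)  ⇒  F...............  {b→[0]}
  2. unlink(b)  ⇒  ................  {}
  3. create(b)  ⇒  F...............  {b→[0]}
  4. unlink(b)  ⇒  ................  {}
  5. create(a)  ⇒  F...............  {a→[0]}
  6. unlink(a)  ⇒  ................  {}
  7. create(a)  ⇒  F...............  {a→[0]}
  8. append(a, 2)  ⇒  FFF.............  {a→[0, 1, 2]}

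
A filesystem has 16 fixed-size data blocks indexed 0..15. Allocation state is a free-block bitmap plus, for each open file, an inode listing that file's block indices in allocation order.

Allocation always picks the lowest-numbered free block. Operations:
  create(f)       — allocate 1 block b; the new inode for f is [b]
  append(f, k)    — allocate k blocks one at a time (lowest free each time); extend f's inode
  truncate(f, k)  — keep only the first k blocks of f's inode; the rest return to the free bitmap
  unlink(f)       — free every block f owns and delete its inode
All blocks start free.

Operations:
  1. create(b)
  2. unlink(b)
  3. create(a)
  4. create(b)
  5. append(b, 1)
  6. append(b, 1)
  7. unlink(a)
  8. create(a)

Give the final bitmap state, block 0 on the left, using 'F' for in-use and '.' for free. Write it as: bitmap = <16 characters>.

bitmap = FFFF............

  1. create(b)  ⇒  F...............  {b→[0]}
  2. unlink(b)  ⇒  ................  {}
  3. create(a)  ⇒  F...............  {a→[0]}
  4. create(b)  ⇒  FF..............  {a→[0]; b→[1]}
  5. append(b, 1)  ⇒  FFF.............  {a→[0]; b→[1, 2]}
  6. append(b, 1)  ⇒  FFFF............  {a→[0]; b→[1, 2, 3]}
  7. unlink(a)  ⇒  .FFF............  {b→[1, 2, 3]}
  8. create(a)  ⇒  FFFF............  {a→[0]; b→[1, 2, 3]}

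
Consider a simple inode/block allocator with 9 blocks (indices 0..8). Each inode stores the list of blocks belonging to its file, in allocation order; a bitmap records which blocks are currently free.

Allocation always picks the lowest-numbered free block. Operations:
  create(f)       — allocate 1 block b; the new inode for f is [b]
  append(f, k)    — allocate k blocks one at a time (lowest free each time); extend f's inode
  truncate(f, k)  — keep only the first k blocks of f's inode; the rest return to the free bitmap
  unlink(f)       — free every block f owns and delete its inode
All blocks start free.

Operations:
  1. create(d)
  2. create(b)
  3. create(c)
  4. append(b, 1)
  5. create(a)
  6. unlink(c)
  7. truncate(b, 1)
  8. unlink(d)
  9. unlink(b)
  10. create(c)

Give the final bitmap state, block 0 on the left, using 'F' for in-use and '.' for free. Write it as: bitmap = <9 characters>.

bitmap = F...F....

[1] create(d) — d=0 (map F........)
[2] create(b) — b=1 d=0 (map FF.......)
[3] create(c) — b=1 c=2 d=0 (map FFF......)
[4] append(b, 1) — b=1,3 c=2 d=0 (map FFFF.....)
[5] create(a) — a=4 b=1,3 c=2 d=0 (map FFFFF....)
[6] unlink(c) — a=4 b=1,3 d=0 (map FF.FF....)
[7] truncate(b, 1) — a=4 b=1 d=0 (map FF..F....)
[8] unlink(d) — a=4 b=1 (map .F..F....)
[9] unlink(b) — a=4 (map ....F....)
[10] create(c) — a=4 c=0 (map F...F....)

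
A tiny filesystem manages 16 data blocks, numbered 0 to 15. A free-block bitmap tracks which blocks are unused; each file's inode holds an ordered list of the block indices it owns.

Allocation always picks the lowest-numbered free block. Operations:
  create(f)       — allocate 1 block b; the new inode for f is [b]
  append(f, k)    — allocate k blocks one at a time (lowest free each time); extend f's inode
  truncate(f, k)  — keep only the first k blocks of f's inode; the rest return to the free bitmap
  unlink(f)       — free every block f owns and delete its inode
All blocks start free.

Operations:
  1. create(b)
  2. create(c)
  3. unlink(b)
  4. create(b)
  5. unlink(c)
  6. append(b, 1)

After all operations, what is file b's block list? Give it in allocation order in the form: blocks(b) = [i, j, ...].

blocks(b) = [0, 1]

create(b): bitmap=F............... | b=[0]
create(c): bitmap=FF.............. | b=[0] c=[1]
unlink(b): bitmap=.F.............. | c=[1]
create(b): bitmap=FF.............. | b=[0] c=[1]
unlink(c): bitmap=F............... | b=[0]
append(b, 1): bitmap=FF.............. | b=[0, 1]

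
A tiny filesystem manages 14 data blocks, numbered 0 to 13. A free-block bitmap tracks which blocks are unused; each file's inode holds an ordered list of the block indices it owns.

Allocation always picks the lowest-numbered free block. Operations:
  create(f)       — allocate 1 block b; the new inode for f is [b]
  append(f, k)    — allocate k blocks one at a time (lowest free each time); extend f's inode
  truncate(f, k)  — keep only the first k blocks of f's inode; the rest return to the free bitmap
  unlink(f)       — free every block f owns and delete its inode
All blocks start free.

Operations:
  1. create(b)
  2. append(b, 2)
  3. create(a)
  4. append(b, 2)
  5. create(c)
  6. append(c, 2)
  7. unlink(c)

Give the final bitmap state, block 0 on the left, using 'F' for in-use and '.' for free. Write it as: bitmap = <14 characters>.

bitmap = FFFFFF........

  1. create(b)  ⇒  F.............  {b→[0]}
  2. append(b, 2)  ⇒  FFF...........  {b→[0, 1, 2]}
  3. create(a)  ⇒  FFFF..........  {a→[3]; b→[0, 1, 2]}
  4. append(b, 2)  ⇒  FFFFFF........  {a→[3]; b→[0, 1, 2, 4, 5]}
  5. create(c)  ⇒  FFFFFFF.......  {a→[3]; b→[0, 1, 2, 4, 5]; c→[6]}
  6. append(c, 2)  ⇒  FFFFFFFFF.....  {a→[3]; b→[0, 1, 2, 4, 5]; c→[6, 7, 8]}
  7. unlink(c)  ⇒  FFFFFF........  {a→[3]; b→[0, 1, 2, 4, 5]}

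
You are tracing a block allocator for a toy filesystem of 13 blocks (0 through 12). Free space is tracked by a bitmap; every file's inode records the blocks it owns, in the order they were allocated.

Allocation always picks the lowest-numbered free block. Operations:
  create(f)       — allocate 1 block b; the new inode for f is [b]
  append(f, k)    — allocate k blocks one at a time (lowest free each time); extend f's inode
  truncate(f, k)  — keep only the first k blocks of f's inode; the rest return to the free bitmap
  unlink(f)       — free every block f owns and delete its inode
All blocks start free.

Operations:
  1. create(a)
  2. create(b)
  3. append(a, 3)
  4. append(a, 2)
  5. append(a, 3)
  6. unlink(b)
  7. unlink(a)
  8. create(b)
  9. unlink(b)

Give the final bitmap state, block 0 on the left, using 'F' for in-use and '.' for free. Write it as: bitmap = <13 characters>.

bitmap = .............

[1] create(a) — a=0 (map F............)
[2] create(b) — a=0 b=1 (map FF...........)
[3] append(a, 3) — a=0,2,3,4 b=1 (map FFFFF........)
[4] append(a, 2) — a=0,2,3,4,5,6 b=1 (map FFFFFFF......)
[5] append(a, 3) — a=0,2,3,4,5,6,7,8,9 b=1 (map FFFFFFFFFF...)
[6] unlink(b) — a=0,2,3,4,5,6,7,8,9 (map F.FFFFFFFF...)
[7] unlink(a) —  (map .............)
[8] create(b) — b=0 (map F............)
[9] unlink(b) —  (map .............)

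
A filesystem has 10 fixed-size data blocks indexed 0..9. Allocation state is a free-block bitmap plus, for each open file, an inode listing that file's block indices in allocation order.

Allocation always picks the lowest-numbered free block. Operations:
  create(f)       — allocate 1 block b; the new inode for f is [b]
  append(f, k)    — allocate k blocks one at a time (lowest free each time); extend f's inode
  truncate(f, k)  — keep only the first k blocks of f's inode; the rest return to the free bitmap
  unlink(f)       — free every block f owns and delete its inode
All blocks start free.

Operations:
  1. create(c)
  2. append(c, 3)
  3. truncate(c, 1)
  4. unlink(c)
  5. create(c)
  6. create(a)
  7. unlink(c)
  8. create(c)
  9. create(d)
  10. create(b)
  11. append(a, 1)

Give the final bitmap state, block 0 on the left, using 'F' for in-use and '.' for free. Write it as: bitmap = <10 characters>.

bitmap = FFFFF.....

create(c): bitmap=F......... | c=[0]
append(c, 3): bitmap=FFFF...... | c=[0, 1, 2, 3]
truncate(c, 1): bitmap=F......... | c=[0]
unlink(c): bitmap=.......... | 
create(c): bitmap=F......... | c=[0]
create(a): bitmap=FF........ | a=[1] c=[0]
unlink(c): bitmap=.F........ | a=[1]
create(c): bitmap=FF........ | a=[1] c=[0]
create(d): bitmap=FFF....... | a=[1] c=[0] d=[2]
create(b): bitmap=FFFF...... | a=[1] b=[3] c=[0] d=[2]
append(a, 1): bitmap=FFFFF..... | a=[1, 4] b=[3] c=[0] d=[2]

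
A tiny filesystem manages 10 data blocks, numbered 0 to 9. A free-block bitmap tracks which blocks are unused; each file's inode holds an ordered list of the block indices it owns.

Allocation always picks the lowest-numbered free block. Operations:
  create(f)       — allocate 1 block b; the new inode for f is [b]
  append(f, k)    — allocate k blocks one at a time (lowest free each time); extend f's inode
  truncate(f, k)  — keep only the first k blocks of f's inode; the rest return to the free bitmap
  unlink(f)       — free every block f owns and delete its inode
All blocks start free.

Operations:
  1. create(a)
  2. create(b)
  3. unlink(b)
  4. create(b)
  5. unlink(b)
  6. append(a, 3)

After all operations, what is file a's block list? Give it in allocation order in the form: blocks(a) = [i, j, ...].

blocks(a) = [0, 1, 2, 3]

  1. create(a)  ⇒  F.........  {a→[0]}
  2. create(b)  ⇒  FF........  {a→[0]; b→[1]}
  3. unlink(b)  ⇒  F.........  {a→[0]}
  4. create(b)  ⇒  FF........  {a→[0]; b→[1]}
  5. unlink(b)  ⇒  F.........  {a→[0]}
  6. append(a, 3)  ⇒  FFFF......  {a→[0, 1, 2, 3]}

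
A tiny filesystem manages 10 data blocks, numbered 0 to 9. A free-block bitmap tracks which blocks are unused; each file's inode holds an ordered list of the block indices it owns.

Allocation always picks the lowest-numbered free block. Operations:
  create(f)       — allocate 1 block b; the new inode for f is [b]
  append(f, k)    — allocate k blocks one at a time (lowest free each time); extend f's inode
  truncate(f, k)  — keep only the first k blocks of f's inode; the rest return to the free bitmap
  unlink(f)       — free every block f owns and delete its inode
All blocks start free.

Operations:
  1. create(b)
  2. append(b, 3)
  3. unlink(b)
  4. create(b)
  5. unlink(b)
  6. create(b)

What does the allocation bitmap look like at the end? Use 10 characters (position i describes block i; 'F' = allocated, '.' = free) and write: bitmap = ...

after create(b) → b:[0]  free=[F.........]
after append(b, 3) → b:[0, 1, 2, 3]  free=[FFFF......]
after unlink(b) →   free=[..........]
after create(b) → b:[0]  free=[F.........]
after unlink(b) →   free=[..........]
after create(b) → b:[0]  free=[F.........]

bitmap = F.........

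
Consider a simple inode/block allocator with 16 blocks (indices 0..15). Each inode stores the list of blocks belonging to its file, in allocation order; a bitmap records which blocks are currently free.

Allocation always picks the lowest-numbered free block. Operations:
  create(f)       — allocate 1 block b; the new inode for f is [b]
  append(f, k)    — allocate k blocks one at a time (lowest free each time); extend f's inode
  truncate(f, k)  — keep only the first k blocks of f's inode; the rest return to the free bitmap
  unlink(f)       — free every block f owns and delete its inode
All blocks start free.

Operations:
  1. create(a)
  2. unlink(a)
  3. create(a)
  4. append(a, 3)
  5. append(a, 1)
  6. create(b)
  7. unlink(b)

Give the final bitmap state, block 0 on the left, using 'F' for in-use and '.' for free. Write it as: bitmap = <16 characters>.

create(a): bitmap=F............... | a=[0]
unlink(a): bitmap=................ | 
create(a): bitmap=F............... | a=[0]
append(a, 3): bitmap=FFFF............ | a=[0, 1, 2, 3]
append(a, 1): bitmap=FFFFF........... | a=[0, 1, 2, 3, 4]
create(b): bitmap=FFFFFF.......... | a=[0, 1, 2, 3, 4] b=[5]
unlink(b): bitmap=FFFFF........... | a=[0, 1, 2, 3, 4]

bitmap = FFFFF...........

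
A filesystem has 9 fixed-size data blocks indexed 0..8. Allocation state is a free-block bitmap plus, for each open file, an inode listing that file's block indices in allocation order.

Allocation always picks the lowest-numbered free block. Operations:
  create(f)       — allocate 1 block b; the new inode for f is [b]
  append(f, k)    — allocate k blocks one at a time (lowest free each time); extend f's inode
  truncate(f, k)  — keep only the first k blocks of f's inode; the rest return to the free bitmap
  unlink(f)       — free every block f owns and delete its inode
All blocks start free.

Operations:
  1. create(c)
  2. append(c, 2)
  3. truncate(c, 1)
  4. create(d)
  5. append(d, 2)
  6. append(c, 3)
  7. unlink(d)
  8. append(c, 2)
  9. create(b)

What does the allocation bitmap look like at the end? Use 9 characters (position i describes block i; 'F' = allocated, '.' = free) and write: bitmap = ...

create(c): bitmap=F........ | c=[0]
append(c, 2): bitmap=FFF...... | c=[0, 1, 2]
truncate(c, 1): bitmap=F........ | c=[0]
create(d): bitmap=FF....... | c=[0] d=[1]
append(d, 2): bitmap=FFFF..... | c=[0] d=[1, 2, 3]
append(c, 3): bitmap=FFFFFFF.. | c=[0, 4, 5, 6] d=[1, 2, 3]
unlink(d): bitmap=F...FFF.. | c=[0, 4, 5, 6]
append(c, 2): bitmap=FFF.FFF.. | c=[0, 4, 5, 6, 1, 2]
create(b): bitmap=FFFFFFF.. | b=[3] c=[0, 4, 5, 6, 1, 2]

bitmap = FFFFFFF..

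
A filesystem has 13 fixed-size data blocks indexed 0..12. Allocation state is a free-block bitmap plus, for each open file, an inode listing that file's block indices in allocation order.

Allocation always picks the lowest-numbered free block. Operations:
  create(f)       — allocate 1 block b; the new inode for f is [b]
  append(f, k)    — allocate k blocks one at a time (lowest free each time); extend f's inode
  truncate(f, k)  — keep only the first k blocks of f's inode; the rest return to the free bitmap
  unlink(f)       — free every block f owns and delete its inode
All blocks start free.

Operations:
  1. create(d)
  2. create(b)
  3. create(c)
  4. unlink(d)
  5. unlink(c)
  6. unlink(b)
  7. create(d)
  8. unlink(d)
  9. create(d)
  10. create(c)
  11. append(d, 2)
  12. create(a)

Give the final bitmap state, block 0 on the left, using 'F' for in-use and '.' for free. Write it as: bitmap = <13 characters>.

  1. create(d)  ⇒  F............  {d→[0]}
  2. create(b)  ⇒  FF...........  {b→[1]; d→[0]}
  3. create(c)  ⇒  FFF..........  {b→[1]; c→[2]; d→[0]}
  4. unlink(d)  ⇒  .FF..........  {b→[1]; c→[2]}
  5. unlink(c)  ⇒  .F...........  {b→[1]}
  6. unlink(b)  ⇒  .............  {}
  7. create(d)  ⇒  F............  {d→[0]}
  8. unlink(d)  ⇒  .............  {}
  9. create(d)  ⇒  F............  {d→[0]}
  10. create(c)  ⇒  FF...........  {c→[1]; d→[0]}
  11. append(d, 2)  ⇒  FFFF.........  {c→[1]; d→[0, 2, 3]}
  12. create(a)  ⇒  FFFFF........  {a→[4]; c→[1]; d→[0, 2, 3]}

bitmap = FFFFF........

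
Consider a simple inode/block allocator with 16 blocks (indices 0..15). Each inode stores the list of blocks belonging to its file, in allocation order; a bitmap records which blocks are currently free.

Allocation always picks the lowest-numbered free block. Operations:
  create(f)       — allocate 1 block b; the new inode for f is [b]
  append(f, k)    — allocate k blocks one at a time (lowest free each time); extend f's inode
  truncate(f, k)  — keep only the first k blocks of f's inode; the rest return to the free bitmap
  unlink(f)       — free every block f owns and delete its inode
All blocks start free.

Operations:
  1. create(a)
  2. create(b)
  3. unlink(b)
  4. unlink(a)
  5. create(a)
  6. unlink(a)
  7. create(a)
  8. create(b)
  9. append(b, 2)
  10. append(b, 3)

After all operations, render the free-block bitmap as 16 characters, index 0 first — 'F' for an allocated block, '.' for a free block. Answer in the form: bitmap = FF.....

bitmap = FFFFFFF.........

[1] create(a) — a=0 (map F...............)
[2] create(b) — a=0 b=1 (map FF..............)
[3] unlink(b) — a=0 (map F...............)
[4] unlink(a) —  (map ................)
[5] create(a) — a=0 (map F...............)
[6] unlink(a) —  (map ................)
[7] create(a) — a=0 (map F...............)
[8] create(b) — a=0 b=1 (map FF..............)
[9] append(b, 2) — a=0 b=1,2,3 (map FFFF............)
[10] append(b, 3) — a=0 b=1,2,3,4,5,6 (map FFFFFFF.........)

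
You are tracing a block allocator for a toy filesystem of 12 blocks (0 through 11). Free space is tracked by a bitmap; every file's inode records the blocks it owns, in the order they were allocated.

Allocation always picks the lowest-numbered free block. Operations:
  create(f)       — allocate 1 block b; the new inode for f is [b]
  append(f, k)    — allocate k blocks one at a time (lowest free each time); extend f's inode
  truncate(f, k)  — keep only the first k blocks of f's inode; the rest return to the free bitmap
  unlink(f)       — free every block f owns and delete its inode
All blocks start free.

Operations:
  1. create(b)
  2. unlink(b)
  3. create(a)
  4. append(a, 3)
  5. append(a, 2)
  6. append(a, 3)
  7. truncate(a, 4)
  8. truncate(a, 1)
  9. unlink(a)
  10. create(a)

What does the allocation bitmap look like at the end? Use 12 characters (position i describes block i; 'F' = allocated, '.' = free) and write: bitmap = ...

  1. create(b)  ⇒  F...........  {b→[0]}
  2. unlink(b)  ⇒  ............  {}
  3. create(a)  ⇒  F...........  {a→[0]}
  4. append(a, 3)  ⇒  FFFF........  {a→[0, 1, 2, 3]}
  5. append(a, 2)  ⇒  FFFFFF......  {a→[0, 1, 2, 3, 4, 5]}
  6. append(a, 3)  ⇒  FFFFFFFFF...  {a→[0, 1, 2, 3, 4, 5, 6, 7, 8]}
  7. truncate(a, 4)  ⇒  FFFF........  {a→[0, 1, 2, 3]}
  8. truncate(a, 1)  ⇒  F...........  {a→[0]}
  9. unlink(a)  ⇒  ............  {}
  10. create(a)  ⇒  F...........  {a→[0]}

bitmap = F...........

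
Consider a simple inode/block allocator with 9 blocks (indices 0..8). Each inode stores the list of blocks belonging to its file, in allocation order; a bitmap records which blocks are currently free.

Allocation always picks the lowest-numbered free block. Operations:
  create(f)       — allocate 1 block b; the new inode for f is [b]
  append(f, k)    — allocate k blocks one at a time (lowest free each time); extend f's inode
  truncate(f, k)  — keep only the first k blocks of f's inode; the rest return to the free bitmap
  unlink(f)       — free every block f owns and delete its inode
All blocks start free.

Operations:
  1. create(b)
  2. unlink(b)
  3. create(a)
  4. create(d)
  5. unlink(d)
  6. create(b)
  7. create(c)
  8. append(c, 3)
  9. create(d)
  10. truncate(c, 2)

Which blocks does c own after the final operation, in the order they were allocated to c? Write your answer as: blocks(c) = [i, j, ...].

blocks(c) = [2, 3]

  1. create(b)  ⇒  F........  {b→[0]}
  2. unlink(b)  ⇒  .........  {}
  3. create(a)  ⇒  F........  {a→[0]}
  4. create(d)  ⇒  FF.......  {a→[0]; d→[1]}
  5. unlink(d)  ⇒  F........  {a→[0]}
  6. create(b)  ⇒  FF.......  {a→[0]; b→[1]}
  7. create(c)  ⇒  FFF......  {a→[0]; b→[1]; c→[2]}
  8. append(c, 3)  ⇒  FFFFFF...  {a→[0]; b→[1]; c→[2, 3, 4, 5]}
  9. create(d)  ⇒  FFFFFFF..  {a→[0]; b→[1]; c→[2, 3, 4, 5]; d→[6]}
  10. truncate(c, 2)  ⇒  FFFF..F..  {a→[0]; b→[1]; c→[2, 3]; d→[6]}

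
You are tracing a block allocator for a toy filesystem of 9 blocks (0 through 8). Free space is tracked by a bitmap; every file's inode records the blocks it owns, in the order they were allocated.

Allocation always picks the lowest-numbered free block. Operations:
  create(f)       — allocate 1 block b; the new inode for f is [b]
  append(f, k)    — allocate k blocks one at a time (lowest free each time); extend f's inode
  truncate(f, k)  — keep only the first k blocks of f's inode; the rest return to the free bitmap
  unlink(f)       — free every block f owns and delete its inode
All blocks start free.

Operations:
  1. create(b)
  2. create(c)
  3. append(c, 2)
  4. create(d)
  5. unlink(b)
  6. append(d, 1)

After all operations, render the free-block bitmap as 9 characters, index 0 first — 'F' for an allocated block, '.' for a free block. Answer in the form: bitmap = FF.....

  1. create(b)  ⇒  F........  {b→[0]}
  2. create(c)  ⇒  FF.......  {b→[0]; c→[1]}
  3. append(c, 2)  ⇒  FFFF.....  {b→[0]; c→[1, 2, 3]}
  4. create(d)  ⇒  FFFFF....  {b→[0]; c→[1, 2, 3]; d→[4]}
  5. unlink(b)  ⇒  .FFFF....  {c→[1, 2, 3]; d→[4]}
  6. append(d, 1)  ⇒  FFFFF....  {c→[1, 2, 3]; d→[4, 0]}

bitmap = FFFFF....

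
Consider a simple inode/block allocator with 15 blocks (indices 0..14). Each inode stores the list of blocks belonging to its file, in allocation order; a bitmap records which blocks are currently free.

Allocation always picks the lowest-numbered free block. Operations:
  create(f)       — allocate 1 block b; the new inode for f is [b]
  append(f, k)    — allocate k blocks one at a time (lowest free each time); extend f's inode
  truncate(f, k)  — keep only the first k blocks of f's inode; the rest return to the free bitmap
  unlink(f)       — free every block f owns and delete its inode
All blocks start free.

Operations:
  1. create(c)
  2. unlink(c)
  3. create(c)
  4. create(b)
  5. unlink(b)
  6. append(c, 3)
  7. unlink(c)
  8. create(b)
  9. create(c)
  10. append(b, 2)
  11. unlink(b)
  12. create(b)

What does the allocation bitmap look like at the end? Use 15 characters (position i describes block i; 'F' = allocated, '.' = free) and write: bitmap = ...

[1] create(c) — c=0 (map F..............)
[2] unlink(c) —  (map ...............)
[3] create(c) — c=0 (map F..............)
[4] create(b) — b=1 c=0 (map FF.............)
[5] unlink(b) — c=0 (map F..............)
[6] append(c, 3) — c=0,1,2,3 (map FFFF...........)
[7] unlink(c) —  (map ...............)
[8] create(b) — b=0 (map F..............)
[9] create(c) — b=0 c=1 (map FF.............)
[10] append(b, 2) — b=0,2,3 c=1 (map FFFF...........)
[11] unlink(b) — c=1 (map .F.............)
[12] create(b) — b=0 c=1 (map FF.............)

bitmap = FF.............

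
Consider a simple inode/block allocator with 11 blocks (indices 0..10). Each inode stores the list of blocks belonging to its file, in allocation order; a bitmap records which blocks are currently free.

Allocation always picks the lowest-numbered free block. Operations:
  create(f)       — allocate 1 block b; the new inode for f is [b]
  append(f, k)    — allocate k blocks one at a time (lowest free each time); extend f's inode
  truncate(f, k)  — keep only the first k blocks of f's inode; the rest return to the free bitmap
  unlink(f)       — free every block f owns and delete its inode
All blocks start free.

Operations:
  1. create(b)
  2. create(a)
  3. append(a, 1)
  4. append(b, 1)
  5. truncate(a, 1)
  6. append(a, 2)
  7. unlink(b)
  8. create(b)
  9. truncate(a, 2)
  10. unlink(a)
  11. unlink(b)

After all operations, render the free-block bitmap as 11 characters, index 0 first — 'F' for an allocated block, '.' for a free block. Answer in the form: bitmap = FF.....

bitmap = ...........

create(b): bitmap=F.......... | b=[0]
create(a): bitmap=FF......... | a=[1] b=[0]
append(a, 1): bitmap=FFF........ | a=[1, 2] b=[0]
append(b, 1): bitmap=FFFF....... | a=[1, 2] b=[0, 3]
truncate(a, 1): bitmap=FF.F....... | a=[1] b=[0, 3]
append(a, 2): bitmap=FFFFF...... | a=[1, 2, 4] b=[0, 3]
unlink(b): bitmap=.FF.F...... | a=[1, 2, 4]
create(b): bitmap=FFF.F...... | a=[1, 2, 4] b=[0]
truncate(a, 2): bitmap=FFF........ | a=[1, 2] b=[0]
unlink(a): bitmap=F.......... | b=[0]
unlink(b): bitmap=........... | 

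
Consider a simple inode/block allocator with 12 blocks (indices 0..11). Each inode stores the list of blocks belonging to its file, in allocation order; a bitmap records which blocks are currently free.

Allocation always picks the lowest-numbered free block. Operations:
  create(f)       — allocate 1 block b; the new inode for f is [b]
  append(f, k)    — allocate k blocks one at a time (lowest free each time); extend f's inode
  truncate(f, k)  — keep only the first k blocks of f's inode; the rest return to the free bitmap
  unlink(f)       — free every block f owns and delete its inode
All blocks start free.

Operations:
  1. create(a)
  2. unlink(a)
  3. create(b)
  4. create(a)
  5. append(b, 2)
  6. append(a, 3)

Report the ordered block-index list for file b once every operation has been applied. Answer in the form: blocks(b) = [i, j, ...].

blocks(b) = [0, 2, 3]

after create(a) → a:[0]  free=[F...........]
after unlink(a) →   free=[............]
after create(b) → b:[0]  free=[F...........]
after create(a) → a:[1], b:[0]  free=[FF..........]
after append(b, 2) → a:[1], b:[0, 2, 3]  free=[FFFF........]
after append(a, 3) → a:[1, 4, 5, 6], b:[0, 2, 3]  free=[FFFFFFF.....]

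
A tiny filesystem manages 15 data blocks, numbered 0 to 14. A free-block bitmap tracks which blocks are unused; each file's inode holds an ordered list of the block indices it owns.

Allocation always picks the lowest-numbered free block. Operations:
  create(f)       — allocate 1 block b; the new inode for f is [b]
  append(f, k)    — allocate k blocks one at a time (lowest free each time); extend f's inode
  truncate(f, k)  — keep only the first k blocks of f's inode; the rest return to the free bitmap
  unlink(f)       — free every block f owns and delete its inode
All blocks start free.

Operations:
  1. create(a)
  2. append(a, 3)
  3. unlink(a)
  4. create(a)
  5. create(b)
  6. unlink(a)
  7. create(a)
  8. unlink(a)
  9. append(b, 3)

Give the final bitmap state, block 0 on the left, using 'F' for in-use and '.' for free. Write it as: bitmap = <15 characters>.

bitmap = FFFF...........

create(a): bitmap=F.............. | a=[0]
append(a, 3): bitmap=FFFF........... | a=[0, 1, 2, 3]
unlink(a): bitmap=............... | 
create(a): bitmap=F.............. | a=[0]
create(b): bitmap=FF............. | a=[0] b=[1]
unlink(a): bitmap=.F............. | b=[1]
create(a): bitmap=FF............. | a=[0] b=[1]
unlink(a): bitmap=.F............. | b=[1]
append(b, 3): bitmap=FFFF........... | b=[1, 0, 2, 3]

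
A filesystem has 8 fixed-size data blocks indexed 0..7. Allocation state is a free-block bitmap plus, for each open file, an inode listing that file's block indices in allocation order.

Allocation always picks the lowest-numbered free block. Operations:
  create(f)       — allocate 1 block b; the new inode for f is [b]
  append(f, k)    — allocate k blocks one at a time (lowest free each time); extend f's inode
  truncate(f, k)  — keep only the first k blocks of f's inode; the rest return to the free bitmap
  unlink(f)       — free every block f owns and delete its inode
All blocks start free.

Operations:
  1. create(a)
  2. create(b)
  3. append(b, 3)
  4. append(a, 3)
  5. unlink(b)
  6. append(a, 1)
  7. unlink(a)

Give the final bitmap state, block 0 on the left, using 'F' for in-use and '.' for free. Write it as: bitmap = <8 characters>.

create(a): bitmap=F....... | a=[0]
create(b): bitmap=FF...... | a=[0] b=[1]
append(b, 3): bitmap=FFFFF... | a=[0] b=[1, 2, 3, 4]
append(a, 3): bitmap=FFFFFFFF | a=[0, 5, 6, 7] b=[1, 2, 3, 4]
unlink(b): bitmap=F....FFF | a=[0, 5, 6, 7]
append(a, 1): bitmap=FF...FFF | a=[0, 5, 6, 7, 1]
unlink(a): bitmap=........ | 

bitmap = ........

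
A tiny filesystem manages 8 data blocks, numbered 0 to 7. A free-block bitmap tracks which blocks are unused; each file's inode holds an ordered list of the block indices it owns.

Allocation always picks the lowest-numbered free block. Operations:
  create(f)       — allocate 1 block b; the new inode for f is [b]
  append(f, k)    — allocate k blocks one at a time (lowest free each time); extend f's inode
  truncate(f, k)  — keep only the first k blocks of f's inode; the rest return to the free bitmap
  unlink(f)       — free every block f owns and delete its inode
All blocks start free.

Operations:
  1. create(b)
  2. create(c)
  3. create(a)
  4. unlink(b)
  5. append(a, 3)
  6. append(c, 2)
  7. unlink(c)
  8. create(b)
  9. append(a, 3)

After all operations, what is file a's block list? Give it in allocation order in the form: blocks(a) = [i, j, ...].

create(b): bitmap=F....... | b=[0]
create(c): bitmap=FF...... | b=[0] c=[1]
create(a): bitmap=FFF..... | a=[2] b=[0] c=[1]
unlink(b): bitmap=.FF..... | a=[2] c=[1]
append(a, 3): bitmap=FFFFF... | a=[2, 0, 3, 4] c=[1]
append(c, 2): bitmap=FFFFFFF. | a=[2, 0, 3, 4] c=[1, 5, 6]
unlink(c): bitmap=F.FFF... | a=[2, 0, 3, 4]
create(b): bitmap=FFFFF... | a=[2, 0, 3, 4] b=[1]
append(a, 3): bitmap=FFFFFFFF | a=[2, 0, 3, 4, 5, 6, 7] b=[1]

blocks(a) = [2, 0, 3, 4, 5, 6, 7]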